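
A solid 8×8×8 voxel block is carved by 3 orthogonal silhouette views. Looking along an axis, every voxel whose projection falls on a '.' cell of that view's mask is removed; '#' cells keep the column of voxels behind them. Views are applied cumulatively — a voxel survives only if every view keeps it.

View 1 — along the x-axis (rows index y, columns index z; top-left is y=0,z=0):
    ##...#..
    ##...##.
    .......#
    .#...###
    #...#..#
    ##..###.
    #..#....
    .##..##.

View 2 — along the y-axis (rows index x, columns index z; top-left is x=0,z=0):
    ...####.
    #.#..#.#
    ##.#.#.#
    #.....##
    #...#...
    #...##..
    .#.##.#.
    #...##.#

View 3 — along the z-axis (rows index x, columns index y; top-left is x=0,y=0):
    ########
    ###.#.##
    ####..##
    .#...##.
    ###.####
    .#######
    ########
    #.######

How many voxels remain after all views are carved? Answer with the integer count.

voxel count = 83

start: 8×8×8 = 512 voxels
  1. axis=0 (YZ plane), |mask|=26  ⇒  voxels=208
  2. axis=1 (XZ plane), |mask|=29  ⇒  voxels=103
  3. axis=2 (XY plane), |mask|=52  ⇒  voxels=83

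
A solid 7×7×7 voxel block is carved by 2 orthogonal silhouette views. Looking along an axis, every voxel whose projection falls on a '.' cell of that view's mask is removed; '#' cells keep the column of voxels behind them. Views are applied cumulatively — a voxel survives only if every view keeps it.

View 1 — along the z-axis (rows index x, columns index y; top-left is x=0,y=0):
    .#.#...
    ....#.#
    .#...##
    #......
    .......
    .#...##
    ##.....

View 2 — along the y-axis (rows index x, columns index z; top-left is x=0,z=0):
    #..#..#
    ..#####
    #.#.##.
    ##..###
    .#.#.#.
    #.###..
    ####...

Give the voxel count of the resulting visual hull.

voxel count = 53

start: 7×7×7 = 343 voxels
V1 z: intersect with XY mask (13 set) -- 91 left
V2 y: intersect with XZ mask (28 set) -- 53 left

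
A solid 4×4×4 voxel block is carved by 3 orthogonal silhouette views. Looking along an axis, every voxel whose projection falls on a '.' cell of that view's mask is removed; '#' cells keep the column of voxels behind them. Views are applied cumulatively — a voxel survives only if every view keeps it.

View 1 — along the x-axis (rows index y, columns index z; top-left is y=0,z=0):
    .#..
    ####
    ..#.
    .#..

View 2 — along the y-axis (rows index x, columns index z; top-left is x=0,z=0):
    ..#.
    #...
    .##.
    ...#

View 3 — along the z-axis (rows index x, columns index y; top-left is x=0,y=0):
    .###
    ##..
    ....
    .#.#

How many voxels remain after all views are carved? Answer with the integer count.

remaining voxels: 4

initial block: 4^3 = 64
  1. axis=0 (YZ plane), |mask|=7  ⇒  voxels=28
  2. axis=1 (XZ plane), |mask|=5  ⇒  voxels=9
  3. axis=2 (XY plane), |mask|=7  ⇒  voxels=4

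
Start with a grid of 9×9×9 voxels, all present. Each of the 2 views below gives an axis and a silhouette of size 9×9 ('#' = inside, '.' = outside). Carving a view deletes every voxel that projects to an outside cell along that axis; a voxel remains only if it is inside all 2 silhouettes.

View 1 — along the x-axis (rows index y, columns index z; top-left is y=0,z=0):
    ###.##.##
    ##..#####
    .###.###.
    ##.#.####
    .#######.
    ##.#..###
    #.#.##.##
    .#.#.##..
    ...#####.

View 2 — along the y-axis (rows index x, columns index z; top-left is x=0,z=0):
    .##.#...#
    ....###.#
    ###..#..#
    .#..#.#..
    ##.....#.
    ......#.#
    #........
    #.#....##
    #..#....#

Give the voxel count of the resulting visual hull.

169 voxels

full grid |V| = 729
[1] x-view keeps 55 columns → grid now 495
[2] y-view keeps 29 columns → grid now 169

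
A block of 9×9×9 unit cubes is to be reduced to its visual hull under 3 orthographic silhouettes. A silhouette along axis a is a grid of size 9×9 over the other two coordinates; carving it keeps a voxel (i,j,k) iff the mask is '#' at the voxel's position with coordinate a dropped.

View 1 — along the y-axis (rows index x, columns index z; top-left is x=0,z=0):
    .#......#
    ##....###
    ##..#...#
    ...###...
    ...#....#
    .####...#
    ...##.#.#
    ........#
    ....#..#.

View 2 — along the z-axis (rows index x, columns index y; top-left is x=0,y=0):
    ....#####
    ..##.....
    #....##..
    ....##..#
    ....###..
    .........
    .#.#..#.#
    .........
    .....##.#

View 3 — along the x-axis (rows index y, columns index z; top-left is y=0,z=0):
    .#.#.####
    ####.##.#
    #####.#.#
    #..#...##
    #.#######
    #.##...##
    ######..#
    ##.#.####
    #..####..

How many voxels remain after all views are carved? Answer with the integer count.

before carving: 729 voxels (9×9×9)
step 1: project along y, AND mask (28/81) → |grid| = 252
step 2: project along z, AND mask (23/81) → |grid| = 69
step 3: project along x, AND mask (56/81) → |grid| = 48

|visual hull| = 48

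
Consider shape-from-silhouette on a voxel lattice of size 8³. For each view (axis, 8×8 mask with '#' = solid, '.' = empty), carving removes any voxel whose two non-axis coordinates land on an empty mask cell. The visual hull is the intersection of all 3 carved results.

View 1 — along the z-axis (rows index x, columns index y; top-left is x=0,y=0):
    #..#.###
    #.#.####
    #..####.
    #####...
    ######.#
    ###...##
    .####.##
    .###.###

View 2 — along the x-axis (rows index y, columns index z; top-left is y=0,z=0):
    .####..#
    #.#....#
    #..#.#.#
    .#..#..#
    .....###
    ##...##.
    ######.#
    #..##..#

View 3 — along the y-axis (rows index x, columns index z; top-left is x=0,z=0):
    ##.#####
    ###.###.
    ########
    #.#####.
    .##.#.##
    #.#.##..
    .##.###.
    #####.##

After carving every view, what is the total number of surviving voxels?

remaining voxels: 133

start: 8×8×8 = 512 voxels
step 1: project along z, AND mask (45/64) → |grid| = 360
step 2: project along x, AND mask (33/64) → |grid| = 188
step 3: project along y, AND mask (48/64) → |grid| = 133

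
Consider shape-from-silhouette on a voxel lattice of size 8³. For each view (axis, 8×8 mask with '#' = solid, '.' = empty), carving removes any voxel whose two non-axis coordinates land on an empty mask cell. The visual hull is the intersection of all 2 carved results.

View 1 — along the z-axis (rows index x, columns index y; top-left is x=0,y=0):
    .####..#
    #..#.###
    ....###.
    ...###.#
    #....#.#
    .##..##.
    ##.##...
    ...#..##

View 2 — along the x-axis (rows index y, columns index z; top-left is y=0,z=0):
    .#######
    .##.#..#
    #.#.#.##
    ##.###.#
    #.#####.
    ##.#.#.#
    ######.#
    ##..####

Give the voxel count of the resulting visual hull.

full grid |V| = 512
V1 z: intersect with XY mask (31 set) -- 248 left
V2 x: intersect with YZ mask (46 set) -- 180 left

180 voxels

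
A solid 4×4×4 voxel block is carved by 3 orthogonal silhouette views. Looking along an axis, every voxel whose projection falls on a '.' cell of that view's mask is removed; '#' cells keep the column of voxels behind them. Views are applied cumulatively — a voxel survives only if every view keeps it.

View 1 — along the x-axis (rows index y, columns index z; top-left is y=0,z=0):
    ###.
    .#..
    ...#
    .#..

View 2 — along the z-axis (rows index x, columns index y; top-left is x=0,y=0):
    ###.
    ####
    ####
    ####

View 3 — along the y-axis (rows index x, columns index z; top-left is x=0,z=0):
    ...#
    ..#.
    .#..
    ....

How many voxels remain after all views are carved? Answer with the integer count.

5 voxels

start: 4×4×4 = 64 voxels
  1. axis=0 (YZ plane), |mask|=6  ⇒  voxels=24
  2. axis=2 (XY plane), |mask|=15  ⇒  voxels=23
  3. axis=1 (XZ plane), |mask|=3  ⇒  voxels=5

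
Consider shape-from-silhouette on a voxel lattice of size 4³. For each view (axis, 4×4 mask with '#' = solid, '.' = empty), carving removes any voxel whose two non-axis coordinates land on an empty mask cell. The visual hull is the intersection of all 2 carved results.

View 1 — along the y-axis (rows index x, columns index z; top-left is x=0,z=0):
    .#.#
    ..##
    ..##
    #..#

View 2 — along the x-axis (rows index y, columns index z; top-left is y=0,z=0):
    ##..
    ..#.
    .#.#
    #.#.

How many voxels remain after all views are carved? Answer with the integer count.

start: 4×4×4 = 64 voxels
[1] y-view keeps 8 columns → grid now 32
[2] x-view keeps 7 columns → grid now 12

remaining voxels: 12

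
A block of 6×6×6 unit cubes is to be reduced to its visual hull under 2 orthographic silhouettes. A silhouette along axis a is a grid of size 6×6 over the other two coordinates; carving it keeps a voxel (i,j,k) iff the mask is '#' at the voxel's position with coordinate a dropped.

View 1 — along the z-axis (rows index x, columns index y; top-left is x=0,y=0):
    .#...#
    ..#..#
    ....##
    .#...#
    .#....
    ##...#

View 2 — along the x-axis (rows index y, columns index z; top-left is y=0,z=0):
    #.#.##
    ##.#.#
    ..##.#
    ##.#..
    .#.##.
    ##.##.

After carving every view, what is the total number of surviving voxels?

start: 6×6×6 = 216 voxels
after view 1 [z-axis, 12 of 36 cells solid] → remaining = 72
after view 2 [x-axis, 21 of 36 cells solid] → remaining = 46

remaining voxels: 46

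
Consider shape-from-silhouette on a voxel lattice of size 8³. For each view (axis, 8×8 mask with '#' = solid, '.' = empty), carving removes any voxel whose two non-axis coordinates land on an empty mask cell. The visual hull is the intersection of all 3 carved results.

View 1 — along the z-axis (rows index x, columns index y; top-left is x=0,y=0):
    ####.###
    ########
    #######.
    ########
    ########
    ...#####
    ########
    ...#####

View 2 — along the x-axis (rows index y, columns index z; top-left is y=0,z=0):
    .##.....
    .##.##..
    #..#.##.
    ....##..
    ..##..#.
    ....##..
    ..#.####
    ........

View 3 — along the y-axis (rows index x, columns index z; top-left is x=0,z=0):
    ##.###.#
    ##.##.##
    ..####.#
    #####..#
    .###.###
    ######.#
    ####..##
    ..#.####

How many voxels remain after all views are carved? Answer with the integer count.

remaining voxels: 108

full grid |V| = 512
V1 z: intersect with XY mask (56 set) -- 448 left
V2 x: intersect with YZ mask (22 set) -- 153 left
V3 y: intersect with XZ mask (47 set) -- 108 left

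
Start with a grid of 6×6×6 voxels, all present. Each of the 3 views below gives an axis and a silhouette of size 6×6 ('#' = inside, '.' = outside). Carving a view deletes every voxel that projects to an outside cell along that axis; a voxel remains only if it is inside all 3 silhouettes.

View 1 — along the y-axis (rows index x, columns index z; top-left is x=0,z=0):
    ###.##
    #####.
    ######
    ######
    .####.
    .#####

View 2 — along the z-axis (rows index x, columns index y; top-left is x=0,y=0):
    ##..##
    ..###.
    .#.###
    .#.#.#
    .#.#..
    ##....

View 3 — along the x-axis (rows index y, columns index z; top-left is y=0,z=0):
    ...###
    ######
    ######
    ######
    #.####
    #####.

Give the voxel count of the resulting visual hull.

84 voxels

full grid |V| = 216
after view 1 [y-axis, 31 of 36 cells solid] → remaining = 186
after view 2 [z-axis, 18 of 36 cells solid] → remaining = 95
after view 3 [x-axis, 31 of 36 cells solid] → remaining = 84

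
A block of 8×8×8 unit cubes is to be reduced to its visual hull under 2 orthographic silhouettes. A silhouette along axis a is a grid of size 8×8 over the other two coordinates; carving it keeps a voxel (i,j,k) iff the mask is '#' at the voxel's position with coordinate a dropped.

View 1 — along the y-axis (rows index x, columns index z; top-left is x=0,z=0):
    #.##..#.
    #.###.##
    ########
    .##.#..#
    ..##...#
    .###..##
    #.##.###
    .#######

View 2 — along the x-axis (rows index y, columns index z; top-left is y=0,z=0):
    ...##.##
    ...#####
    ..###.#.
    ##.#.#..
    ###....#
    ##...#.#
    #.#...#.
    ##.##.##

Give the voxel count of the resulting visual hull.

before carving: 512 voxels (8×8×8)
carve view 1 (along y, XZ-mask fill 43/64): 344 voxels remain
carve view 2 (along x, YZ-mask fill 34/64): 185 voxels remain

voxel count = 185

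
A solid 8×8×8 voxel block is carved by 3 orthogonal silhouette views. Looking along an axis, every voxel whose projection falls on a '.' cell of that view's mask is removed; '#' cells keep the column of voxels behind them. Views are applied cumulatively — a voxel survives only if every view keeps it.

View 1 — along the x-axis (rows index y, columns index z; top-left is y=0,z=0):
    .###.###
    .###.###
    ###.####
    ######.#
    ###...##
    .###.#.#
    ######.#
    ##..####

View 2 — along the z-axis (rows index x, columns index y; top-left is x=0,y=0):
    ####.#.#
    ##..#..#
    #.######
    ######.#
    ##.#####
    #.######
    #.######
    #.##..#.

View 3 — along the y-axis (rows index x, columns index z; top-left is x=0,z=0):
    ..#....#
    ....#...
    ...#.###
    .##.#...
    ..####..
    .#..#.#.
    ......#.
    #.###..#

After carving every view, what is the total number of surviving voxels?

105 voxels

full grid |V| = 512
after view 1 [x-axis, 49 of 64 cells solid] → remaining = 392
after view 2 [z-axis, 49 of 64 cells solid] → remaining = 300
after view 3 [y-axis, 23 of 64 cells solid] → remaining = 105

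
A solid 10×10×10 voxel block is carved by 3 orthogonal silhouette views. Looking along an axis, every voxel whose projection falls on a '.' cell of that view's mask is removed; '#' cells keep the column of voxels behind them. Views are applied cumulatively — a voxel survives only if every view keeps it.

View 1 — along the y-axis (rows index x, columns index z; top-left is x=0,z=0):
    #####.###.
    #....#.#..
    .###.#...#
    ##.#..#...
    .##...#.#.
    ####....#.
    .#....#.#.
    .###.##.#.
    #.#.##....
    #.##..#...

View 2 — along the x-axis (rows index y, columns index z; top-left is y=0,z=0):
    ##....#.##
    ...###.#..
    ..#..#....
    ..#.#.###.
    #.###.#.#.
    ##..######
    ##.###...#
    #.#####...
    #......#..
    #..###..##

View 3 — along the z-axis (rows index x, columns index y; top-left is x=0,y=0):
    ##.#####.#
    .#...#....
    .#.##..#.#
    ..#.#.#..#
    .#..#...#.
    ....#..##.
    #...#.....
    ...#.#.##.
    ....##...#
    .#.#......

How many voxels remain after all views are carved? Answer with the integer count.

|visual hull| = 100

initial block: 10^3 = 1000
V1 y: intersect with XZ mask (46 set) -- 460 left
V2 x: intersect with YZ mask (50 set) -- 226 left
V3 z: intersect with XY mask (36 set) -- 100 left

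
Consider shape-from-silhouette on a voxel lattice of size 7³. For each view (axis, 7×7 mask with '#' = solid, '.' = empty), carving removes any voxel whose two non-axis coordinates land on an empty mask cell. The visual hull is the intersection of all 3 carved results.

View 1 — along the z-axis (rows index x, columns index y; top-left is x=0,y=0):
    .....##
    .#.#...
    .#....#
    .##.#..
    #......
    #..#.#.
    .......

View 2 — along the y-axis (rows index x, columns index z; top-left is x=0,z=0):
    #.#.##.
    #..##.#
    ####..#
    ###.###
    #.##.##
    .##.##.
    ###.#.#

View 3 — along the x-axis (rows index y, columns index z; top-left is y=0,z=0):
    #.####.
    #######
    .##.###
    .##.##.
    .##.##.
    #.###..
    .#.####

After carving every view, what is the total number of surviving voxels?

full grid |V| = 343
after view 1 [z-axis, 13 of 49 cells solid] → remaining = 91
after view 2 [y-axis, 33 of 49 cells solid] → remaining = 61
after view 3 [x-axis, 34 of 49 cells solid] → remaining = 46

|visual hull| = 46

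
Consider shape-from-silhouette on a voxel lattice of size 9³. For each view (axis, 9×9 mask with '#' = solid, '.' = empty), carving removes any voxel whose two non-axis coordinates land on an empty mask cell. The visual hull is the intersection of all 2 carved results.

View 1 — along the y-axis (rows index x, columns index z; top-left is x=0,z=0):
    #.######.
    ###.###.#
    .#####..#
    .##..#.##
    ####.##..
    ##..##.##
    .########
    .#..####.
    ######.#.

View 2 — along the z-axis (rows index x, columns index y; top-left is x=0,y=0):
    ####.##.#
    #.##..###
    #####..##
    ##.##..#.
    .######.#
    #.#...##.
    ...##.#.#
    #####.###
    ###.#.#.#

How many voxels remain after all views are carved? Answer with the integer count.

start: 9×9×9 = 729 voxels
after view 1 [y-axis, 57 of 81 cells solid] → remaining = 513
after view 2 [z-axis, 54 of 81 cells solid] → remaining = 338

338 voxels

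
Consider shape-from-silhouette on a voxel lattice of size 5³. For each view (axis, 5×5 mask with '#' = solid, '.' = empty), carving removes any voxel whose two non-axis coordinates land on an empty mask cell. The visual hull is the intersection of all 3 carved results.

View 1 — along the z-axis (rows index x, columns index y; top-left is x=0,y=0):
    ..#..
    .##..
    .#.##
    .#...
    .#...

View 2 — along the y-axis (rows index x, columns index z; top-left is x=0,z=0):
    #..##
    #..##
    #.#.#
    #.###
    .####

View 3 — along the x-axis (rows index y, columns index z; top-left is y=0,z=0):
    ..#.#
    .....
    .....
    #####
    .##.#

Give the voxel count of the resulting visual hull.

5 voxels

full grid |V| = 125
step 1: project along z, AND mask (8/25) → |grid| = 40
step 2: project along y, AND mask (17/25) → |grid| = 26
step 3: project along x, AND mask (10/25) → |grid| = 5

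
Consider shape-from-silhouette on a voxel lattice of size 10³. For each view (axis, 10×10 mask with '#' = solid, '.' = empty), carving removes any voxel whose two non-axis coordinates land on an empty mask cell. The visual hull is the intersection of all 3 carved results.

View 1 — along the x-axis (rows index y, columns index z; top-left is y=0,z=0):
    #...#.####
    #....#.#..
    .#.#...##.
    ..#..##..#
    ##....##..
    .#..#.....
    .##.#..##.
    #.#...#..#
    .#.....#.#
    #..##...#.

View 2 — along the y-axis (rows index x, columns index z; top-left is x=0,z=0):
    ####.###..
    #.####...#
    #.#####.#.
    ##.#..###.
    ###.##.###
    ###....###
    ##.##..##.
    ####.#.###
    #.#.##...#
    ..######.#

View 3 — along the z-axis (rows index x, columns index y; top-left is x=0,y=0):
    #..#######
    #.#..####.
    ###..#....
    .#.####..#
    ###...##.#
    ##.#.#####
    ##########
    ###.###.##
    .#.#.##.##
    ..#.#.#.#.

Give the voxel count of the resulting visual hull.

before carving: 1000 voxels (10×10×10)
V1 x: intersect with YZ mask (39 set) -- 390 left
V2 y: intersect with XZ mask (66 set) -- 257 left
V3 z: intersect with XY mask (66 set) -- 169 left

|visual hull| = 169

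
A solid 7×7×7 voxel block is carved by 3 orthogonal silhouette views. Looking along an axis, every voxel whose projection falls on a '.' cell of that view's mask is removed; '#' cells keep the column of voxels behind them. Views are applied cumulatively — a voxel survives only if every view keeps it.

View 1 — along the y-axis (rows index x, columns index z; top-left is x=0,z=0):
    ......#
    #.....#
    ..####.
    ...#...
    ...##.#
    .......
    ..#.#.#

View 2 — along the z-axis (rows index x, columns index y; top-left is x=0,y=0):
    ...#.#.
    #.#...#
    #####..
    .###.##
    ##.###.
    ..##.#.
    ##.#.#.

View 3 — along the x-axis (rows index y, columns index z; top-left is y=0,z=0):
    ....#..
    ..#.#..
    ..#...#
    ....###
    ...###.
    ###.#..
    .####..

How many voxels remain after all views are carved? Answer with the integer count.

start: 7×7×7 = 343 voxels
  1. axis=1 (XZ plane), |mask|=14  ⇒  voxels=98
  2. axis=2 (XY plane), |mask|=27  ⇒  voxels=60
  3. axis=0 (YZ plane), |mask|=19  ⇒  voxels=26

voxel count = 26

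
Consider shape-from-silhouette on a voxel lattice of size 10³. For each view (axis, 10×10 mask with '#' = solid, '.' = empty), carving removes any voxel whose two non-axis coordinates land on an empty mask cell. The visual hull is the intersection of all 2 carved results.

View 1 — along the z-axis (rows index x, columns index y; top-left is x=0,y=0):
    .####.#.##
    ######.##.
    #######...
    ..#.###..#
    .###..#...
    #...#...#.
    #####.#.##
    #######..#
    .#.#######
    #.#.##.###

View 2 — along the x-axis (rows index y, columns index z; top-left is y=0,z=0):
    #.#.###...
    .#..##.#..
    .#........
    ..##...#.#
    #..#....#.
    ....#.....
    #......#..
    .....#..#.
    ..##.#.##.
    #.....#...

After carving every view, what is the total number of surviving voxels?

start: 10×10×10 = 1000 voxels
step 1: project along z, AND mask (65/100) → |grid| = 650
step 2: project along x, AND mask (29/100) → |grid| = 189

|visual hull| = 189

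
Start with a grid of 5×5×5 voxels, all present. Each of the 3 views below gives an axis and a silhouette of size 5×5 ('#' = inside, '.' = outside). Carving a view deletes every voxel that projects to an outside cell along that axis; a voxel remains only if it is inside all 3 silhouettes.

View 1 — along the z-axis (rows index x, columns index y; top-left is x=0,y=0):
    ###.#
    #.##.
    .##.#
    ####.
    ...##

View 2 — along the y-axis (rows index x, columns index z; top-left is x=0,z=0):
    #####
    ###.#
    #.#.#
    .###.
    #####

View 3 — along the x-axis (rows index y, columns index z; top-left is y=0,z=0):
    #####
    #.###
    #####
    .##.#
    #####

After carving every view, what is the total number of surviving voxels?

|visual hull| = 57

full grid |V| = 125
after view 1 [z-axis, 16 of 25 cells solid] → remaining = 80
after view 2 [y-axis, 20 of 25 cells solid] → remaining = 63
after view 3 [x-axis, 22 of 25 cells solid] → remaining = 57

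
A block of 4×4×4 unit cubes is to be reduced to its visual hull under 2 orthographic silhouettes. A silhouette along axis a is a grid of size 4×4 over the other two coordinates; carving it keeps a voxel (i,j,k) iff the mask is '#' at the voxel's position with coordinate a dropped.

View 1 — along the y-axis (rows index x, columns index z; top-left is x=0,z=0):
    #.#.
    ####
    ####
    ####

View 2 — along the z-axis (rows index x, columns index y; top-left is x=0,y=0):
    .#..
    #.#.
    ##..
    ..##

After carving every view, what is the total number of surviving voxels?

|visual hull| = 26

before carving: 64 voxels (4×4×4)
V1 y: intersect with XZ mask (14 set) -- 56 left
V2 z: intersect with XY mask (7 set) -- 26 left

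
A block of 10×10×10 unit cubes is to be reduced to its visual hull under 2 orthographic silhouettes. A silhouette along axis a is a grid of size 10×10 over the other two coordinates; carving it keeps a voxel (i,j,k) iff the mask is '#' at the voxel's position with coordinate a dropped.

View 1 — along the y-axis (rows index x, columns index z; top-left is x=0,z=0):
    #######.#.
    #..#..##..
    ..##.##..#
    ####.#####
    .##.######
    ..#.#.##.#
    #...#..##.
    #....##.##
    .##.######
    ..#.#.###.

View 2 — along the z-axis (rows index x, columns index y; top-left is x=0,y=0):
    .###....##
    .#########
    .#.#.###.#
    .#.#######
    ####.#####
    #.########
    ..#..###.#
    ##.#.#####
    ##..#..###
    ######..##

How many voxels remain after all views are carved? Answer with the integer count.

voxel count = 443

full grid |V| = 1000
  1. axis=1 (XZ plane), |mask|=61  ⇒  voxels=610
  2. axis=2 (XY plane), |mask|=73  ⇒  voxels=443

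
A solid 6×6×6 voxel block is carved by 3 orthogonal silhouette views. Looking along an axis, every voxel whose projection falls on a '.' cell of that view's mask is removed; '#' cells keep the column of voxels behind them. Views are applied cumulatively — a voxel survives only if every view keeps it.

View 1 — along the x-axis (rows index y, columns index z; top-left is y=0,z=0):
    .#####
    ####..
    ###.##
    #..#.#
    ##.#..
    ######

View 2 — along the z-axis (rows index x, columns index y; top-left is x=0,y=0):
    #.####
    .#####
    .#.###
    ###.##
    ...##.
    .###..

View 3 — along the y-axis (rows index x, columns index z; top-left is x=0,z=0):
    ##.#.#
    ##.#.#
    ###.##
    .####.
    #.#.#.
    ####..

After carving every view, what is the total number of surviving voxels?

71 voxels

full grid |V| = 216
  1. axis=0 (YZ plane), |mask|=26  ⇒  voxels=156
  2. axis=2 (XY plane), |mask|=24  ⇒  voxels=100
  3. axis=1 (XZ plane), |mask|=24  ⇒  voxels=71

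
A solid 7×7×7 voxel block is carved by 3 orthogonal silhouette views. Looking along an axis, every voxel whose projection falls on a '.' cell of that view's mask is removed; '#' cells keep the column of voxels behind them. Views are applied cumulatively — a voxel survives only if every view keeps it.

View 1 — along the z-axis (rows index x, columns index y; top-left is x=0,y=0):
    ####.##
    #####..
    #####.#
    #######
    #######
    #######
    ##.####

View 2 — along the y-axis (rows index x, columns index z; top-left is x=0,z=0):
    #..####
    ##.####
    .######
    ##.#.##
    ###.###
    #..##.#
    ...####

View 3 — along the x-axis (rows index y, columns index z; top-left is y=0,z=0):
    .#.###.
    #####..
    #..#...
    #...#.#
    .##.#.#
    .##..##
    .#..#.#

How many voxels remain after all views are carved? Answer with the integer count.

116 voxels

full grid |V| = 343
carve view 1 (along z, XY-mask fill 44/49): 308 voxels remain
carve view 2 (along y, XZ-mask fill 36/49): 225 voxels remain
carve view 3 (along x, YZ-mask fill 25/49): 116 voxels remain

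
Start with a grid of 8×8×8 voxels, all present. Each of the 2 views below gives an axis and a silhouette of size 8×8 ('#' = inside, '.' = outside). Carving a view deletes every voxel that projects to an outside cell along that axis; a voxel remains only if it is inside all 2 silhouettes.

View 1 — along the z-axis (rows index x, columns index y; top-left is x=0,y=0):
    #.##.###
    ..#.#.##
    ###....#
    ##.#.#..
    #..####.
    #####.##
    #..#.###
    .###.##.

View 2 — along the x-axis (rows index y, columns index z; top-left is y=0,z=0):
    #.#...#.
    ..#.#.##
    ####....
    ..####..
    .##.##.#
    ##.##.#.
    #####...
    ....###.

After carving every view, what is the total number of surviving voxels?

|visual hull| = 163

full grid |V| = 512
  1. axis=2 (XY plane), |mask|=40  ⇒  voxels=320
  2. axis=0 (YZ plane), |mask|=33  ⇒  voxels=163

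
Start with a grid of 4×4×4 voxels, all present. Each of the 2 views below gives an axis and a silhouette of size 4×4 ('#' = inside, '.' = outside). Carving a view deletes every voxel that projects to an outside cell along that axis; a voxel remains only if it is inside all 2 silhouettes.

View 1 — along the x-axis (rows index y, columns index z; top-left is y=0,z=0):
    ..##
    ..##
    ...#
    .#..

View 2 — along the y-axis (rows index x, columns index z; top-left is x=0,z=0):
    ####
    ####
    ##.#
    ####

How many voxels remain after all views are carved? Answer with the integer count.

22 voxels

full grid |V| = 64
after view 1 [x-axis, 6 of 16 cells solid] → remaining = 24
after view 2 [y-axis, 15 of 16 cells solid] → remaining = 22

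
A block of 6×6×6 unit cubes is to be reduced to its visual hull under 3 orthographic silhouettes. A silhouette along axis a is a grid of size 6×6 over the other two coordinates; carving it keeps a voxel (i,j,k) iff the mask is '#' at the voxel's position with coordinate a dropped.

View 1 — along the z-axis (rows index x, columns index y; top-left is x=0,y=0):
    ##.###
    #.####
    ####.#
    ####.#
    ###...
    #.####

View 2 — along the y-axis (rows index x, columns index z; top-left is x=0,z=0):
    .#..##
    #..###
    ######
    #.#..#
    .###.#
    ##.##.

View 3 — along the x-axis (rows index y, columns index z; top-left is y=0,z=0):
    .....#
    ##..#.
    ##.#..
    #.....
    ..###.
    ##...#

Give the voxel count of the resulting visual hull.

start: 6×6×6 = 216 voxels
step 1: project along z, AND mask (28/36) → |grid| = 168
step 2: project along y, AND mask (24/36) → |grid| = 112
step 3: project along x, AND mask (14/36) → |grid| = 43

43 voxels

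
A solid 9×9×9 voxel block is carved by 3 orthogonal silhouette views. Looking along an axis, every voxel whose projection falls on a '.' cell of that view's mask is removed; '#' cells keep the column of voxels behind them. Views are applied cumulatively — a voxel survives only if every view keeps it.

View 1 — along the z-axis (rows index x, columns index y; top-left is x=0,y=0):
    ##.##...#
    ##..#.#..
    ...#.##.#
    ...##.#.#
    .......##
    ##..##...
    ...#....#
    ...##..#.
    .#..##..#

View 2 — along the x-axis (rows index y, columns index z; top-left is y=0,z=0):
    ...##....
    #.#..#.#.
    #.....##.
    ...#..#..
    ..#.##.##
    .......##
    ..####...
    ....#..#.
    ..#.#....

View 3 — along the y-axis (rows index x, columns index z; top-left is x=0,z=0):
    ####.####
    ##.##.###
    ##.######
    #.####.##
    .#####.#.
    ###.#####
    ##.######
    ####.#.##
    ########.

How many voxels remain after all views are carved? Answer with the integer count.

|visual hull| = 77

start: 9×9×9 = 729 voxels
after view 1 [z-axis, 32 of 81 cells solid] → remaining = 288
after view 2 [x-axis, 26 of 81 cells solid] → remaining = 96
after view 3 [y-axis, 67 of 81 cells solid] → remaining = 77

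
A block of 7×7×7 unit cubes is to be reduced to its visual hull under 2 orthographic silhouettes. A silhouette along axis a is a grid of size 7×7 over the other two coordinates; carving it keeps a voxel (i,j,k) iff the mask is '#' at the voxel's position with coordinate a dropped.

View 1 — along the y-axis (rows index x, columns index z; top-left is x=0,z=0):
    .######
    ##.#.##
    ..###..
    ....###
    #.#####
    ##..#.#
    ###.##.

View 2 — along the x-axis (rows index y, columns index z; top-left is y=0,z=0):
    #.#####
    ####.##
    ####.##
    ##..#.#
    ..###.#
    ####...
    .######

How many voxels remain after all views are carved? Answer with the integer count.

|visual hull| = 162

start: 7×7×7 = 343 voxels
  1. axis=1 (XZ plane), |mask|=32  ⇒  voxels=224
  2. axis=0 (YZ plane), |mask|=36  ⇒  voxels=162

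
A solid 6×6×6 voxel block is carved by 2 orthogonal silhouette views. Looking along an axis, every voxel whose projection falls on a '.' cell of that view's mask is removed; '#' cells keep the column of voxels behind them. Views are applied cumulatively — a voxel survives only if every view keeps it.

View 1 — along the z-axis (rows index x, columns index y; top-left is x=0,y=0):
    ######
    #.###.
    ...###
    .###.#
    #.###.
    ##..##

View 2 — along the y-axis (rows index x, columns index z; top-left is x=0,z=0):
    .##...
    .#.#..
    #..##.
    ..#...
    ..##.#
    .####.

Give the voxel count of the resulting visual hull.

61 voxels

before carving: 216 voxels (6×6×6)
[1] z-view keeps 25 columns → grid now 150
[2] y-view keeps 15 columns → grid now 61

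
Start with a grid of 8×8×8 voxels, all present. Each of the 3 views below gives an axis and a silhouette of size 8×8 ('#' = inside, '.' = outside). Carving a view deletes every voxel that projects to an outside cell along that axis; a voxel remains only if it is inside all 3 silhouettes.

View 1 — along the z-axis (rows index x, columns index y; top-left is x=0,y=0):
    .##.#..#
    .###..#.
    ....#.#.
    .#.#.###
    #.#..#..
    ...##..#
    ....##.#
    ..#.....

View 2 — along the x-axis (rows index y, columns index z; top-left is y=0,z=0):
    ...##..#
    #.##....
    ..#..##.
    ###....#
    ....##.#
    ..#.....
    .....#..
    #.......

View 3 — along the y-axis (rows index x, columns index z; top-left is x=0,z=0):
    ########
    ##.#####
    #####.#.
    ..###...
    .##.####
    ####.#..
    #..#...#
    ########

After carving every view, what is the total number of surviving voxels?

remaining voxels: 39

initial block: 8^3 = 512
  1. axis=2 (XY plane), |mask|=25  ⇒  voxels=200
  2. axis=0 (YZ plane), |mask|=19  ⇒  voxels=58
  3. axis=1 (XZ plane), |mask|=46  ⇒  voxels=39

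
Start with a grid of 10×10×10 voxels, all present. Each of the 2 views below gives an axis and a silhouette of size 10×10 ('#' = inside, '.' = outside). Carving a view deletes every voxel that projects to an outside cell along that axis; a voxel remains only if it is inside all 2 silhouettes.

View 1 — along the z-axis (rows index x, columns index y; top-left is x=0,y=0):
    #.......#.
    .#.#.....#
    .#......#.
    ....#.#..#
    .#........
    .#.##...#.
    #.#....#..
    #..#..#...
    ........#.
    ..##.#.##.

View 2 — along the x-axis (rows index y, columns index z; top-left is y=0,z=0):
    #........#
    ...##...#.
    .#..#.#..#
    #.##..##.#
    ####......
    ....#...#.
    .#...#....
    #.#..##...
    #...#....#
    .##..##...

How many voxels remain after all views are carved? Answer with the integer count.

remaining voxels: 95

before carving: 1000 voxels (10×10×10)
after view 1 [z-axis, 27 of 100 cells solid] → remaining = 270
after view 2 [x-axis, 34 of 100 cells solid] → remaining = 95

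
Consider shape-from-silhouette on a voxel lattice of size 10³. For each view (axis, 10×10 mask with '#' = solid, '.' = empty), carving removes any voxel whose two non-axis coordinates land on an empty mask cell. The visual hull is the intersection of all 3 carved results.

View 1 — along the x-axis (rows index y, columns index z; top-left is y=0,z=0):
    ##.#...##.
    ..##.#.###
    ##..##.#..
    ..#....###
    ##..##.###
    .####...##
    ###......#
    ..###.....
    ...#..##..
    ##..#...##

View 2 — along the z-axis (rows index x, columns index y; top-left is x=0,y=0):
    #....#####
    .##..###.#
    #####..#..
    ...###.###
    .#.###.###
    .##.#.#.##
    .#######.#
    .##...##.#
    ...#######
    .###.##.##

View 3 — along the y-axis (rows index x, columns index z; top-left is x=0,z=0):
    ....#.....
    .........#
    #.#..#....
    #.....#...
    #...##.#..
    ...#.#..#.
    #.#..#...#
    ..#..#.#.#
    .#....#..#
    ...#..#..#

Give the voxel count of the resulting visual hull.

86 voxels

full grid |V| = 1000
[1] x-view keeps 48 columns → grid now 480
[2] z-view keeps 64 columns → grid now 305
[3] y-view keeps 28 columns → grid now 86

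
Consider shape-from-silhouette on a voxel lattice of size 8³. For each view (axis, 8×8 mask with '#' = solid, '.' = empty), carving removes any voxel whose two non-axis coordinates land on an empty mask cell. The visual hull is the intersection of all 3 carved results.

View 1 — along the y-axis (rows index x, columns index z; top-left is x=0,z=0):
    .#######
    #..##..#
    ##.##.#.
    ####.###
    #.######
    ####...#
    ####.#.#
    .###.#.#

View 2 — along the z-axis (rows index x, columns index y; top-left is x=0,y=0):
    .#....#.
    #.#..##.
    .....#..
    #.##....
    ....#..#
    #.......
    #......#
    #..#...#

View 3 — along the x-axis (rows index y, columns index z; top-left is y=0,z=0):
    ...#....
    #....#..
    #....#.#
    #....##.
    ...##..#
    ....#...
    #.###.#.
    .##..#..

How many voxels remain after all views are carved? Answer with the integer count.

remaining voxels: 35

before carving: 512 voxels (8×8×8)
step 1: project along y, AND mask (46/64) → |grid| = 368
step 2: project along z, AND mask (18/64) → |grid| = 102
step 3: project along x, AND mask (21/64) → |grid| = 35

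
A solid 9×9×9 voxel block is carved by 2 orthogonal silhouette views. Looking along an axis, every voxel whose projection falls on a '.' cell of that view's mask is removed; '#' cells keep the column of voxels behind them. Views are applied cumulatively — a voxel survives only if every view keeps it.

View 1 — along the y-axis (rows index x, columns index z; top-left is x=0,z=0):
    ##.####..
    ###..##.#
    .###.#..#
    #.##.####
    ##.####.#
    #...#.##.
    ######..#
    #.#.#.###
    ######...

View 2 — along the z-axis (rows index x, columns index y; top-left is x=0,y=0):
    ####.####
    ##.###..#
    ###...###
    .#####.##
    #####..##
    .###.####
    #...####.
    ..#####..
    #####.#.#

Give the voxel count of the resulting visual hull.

initial block: 9^3 = 729
V1 y: intersect with XZ mask (54 set) -- 486 left
V2 z: intersect with XY mask (58 set) -- 347 left

347 voxels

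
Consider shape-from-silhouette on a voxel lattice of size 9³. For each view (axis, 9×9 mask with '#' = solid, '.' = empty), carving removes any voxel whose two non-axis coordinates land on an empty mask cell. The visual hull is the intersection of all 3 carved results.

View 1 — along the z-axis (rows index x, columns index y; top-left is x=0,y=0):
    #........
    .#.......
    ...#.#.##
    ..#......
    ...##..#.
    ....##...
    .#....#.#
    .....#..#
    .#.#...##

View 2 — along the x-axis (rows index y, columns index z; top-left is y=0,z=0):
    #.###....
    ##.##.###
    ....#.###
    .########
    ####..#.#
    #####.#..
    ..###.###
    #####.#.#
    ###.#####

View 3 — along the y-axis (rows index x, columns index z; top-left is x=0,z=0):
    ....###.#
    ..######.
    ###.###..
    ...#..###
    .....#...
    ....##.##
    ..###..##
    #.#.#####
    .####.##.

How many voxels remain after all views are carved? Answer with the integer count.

start: 9×9×9 = 729 voxels
V1 z: intersect with XY mask (21 set) -- 189 left
V2 x: intersect with YZ mask (56 set) -- 142 left
V3 y: intersect with XZ mask (43 set) -- 77 left

|visual hull| = 77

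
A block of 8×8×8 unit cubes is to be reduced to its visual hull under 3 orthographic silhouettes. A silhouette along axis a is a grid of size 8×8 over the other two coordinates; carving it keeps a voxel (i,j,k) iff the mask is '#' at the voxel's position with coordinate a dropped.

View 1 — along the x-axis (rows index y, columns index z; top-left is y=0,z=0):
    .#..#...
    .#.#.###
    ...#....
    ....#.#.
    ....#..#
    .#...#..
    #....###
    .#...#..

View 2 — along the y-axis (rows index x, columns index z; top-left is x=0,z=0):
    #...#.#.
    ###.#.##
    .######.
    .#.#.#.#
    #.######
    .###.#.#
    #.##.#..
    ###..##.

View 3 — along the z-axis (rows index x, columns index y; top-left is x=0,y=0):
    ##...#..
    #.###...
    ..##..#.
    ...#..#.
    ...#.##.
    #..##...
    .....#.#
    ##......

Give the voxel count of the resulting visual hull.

start: 8×8×8 = 512 voxels
[1] x-view keeps 20 columns → grid now 160
[2] y-view keeps 40 columns → grid now 98
[3] z-view keeps 22 columns → grid now 30

|visual hull| = 30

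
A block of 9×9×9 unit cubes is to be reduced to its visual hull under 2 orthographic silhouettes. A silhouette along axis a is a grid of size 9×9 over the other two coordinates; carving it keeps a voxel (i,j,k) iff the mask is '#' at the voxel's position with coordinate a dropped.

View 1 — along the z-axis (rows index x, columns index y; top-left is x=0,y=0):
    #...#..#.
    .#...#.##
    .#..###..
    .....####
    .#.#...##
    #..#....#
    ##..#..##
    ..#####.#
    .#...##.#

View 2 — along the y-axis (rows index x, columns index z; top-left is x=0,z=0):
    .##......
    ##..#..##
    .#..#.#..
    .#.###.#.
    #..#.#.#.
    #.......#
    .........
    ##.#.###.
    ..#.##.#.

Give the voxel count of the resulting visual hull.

|visual hull| = 132

start: 9×9×9 = 729 voxels
[1] z-view keeps 37 columns → grid now 333
[2] y-view keeps 31 columns → grid now 132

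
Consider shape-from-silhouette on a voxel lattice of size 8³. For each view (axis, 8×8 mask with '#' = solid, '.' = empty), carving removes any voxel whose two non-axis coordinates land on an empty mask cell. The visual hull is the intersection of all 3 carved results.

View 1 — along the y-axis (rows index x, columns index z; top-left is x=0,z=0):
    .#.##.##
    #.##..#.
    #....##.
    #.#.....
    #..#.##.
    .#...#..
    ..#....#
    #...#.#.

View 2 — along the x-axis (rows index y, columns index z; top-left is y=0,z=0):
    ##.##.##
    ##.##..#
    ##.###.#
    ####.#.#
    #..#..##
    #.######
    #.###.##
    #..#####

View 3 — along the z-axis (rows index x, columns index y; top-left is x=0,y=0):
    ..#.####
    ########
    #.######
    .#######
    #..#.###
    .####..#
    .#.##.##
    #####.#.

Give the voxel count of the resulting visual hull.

initial block: 8^3 = 512
carve view 1 (along y, XZ-mask fill 25/64): 200 voxels remain
carve view 2 (along x, YZ-mask fill 46/64): 146 voxels remain
carve view 3 (along z, XY-mask fill 48/64): 112 voxels remain

112 voxels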